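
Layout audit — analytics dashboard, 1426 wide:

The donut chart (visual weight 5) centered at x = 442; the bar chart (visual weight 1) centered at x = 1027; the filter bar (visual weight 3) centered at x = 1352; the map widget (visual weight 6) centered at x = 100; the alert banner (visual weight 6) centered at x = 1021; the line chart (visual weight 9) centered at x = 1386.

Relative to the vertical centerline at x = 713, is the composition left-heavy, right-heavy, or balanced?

Σw = 5 + 1 + 3 + 6 + 6 + 9 = 30.
x-moment: 5·442 + 1·1027 + 3·1352 + 6·100 + 6·1021 + 9·1386 = 26493; centroid 26493/30 ≈ 883.10.
883.1 lies right of the midline 713, so the layout is right-heavy.

right-heavy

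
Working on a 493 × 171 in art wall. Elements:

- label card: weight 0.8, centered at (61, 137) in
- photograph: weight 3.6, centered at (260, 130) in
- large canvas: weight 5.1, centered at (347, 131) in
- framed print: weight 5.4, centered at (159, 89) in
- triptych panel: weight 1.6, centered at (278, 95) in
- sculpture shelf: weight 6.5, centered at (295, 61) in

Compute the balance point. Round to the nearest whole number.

Total weight = 0.8 + 3.6 + 5.1 + 5.4 + 1.6 + 6.5 = 23.0.
x: moment 5975.4 / weight 23.0 ≈ 259.80
y: moment 2274.8 / weight 23.0 ≈ 98.90

(260, 99)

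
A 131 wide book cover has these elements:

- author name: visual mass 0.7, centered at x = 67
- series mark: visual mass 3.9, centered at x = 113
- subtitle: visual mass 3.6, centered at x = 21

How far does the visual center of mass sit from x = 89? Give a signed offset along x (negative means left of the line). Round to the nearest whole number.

≈ -20

Σw = 0.7 + 3.9 + 3.6 = 8.2.
x: (0.7·67 + 3.9·113 + 3.6·21) / 8.2 = 563.2 / 8.2 ≈ 68.68
Offset from x = 89: 68.68 − 89 ≈ -20.32.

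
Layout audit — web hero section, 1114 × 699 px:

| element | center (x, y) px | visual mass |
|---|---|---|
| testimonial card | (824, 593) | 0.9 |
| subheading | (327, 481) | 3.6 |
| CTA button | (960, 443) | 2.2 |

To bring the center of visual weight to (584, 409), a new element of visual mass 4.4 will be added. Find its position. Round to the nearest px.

(557, 295)

After adding the new element, total weight = 0.9 + 3.6 + 2.2 + 4.4 = 11.1.
Along x: (4030.8 + 4.4·x) / 11.1 = 584 (existing moment 0.9·824 + 3.6·327 + 2.2·960 = 4030.8) ⇒ x = (6482.4 − 4030.8) / 4.4 ≈ 557.18.
Along y: (3239.9 + 4.4·y) / 11.1 = 409 (existing moment 0.9·593 + 3.6·481 + 2.2·443 = 3239.9) ⇒ y = (4539.9 − 3239.9) / 4.4 ≈ 295.45.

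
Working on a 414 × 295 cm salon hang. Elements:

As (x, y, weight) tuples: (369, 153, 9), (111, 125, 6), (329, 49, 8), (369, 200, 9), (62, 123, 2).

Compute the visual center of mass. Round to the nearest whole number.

Total weight = 9 + 6 + 8 + 9 + 2 = 34.
x-moment: 9·369 + 6·111 + 8·329 + 9·369 + 2·62 = 10064; centroid 10064/34 ≈ 296.00.
y-moment: 9·153 + 6·125 + 8·49 + 9·200 + 2·123 = 4565; centroid 4565/34 ≈ 134.26.

(296, 134)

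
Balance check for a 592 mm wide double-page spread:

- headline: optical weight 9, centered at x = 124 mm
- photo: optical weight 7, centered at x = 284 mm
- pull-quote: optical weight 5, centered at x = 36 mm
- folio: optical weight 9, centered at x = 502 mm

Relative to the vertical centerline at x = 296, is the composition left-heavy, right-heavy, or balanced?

left-heavy

Total weight = 9 + 7 + 5 + 9 = 30.
x: (9·124 + 7·284 + 5·36 + 9·502) / 30 = 7802 / 30 ≈ 260.07
260.1 lies left of the midline 296, so the layout is left-heavy.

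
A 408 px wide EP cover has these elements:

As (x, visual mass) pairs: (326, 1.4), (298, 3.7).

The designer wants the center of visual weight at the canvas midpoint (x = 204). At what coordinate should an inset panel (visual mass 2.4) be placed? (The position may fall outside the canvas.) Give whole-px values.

After adding the inset panel, total weight = 1.4 + 3.7 + 2.4 = 7.5.
x: target moment 7.5×204 = 1530.0; current 1.4·326 + 3.7·298 = 1559.0; the inset panel supplies -29.0, so x = -29.0/2.4 ≈ -12.08.

x ≈ -12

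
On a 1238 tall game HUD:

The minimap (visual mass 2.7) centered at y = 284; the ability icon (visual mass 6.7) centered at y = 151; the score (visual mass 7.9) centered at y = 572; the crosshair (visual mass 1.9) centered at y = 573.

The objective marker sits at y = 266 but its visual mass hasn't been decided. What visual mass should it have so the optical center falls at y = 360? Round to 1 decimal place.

w ≈ 5.0

Fixed elements: Σw = 2.7 + 6.7 + 7.9 + 1.9 = 19.2, Σw·y = 2.7·284 + 6.7·151 + 7.9·572 + 1.9·573 = 7386.0.
Balance at y = 360 requires (7386.0 + w·266) / (19.2 + w) = 360.
So w = (360·19.2 − 7386.0)/(266 − 360) = -474.0/-94 ≈ 5.04.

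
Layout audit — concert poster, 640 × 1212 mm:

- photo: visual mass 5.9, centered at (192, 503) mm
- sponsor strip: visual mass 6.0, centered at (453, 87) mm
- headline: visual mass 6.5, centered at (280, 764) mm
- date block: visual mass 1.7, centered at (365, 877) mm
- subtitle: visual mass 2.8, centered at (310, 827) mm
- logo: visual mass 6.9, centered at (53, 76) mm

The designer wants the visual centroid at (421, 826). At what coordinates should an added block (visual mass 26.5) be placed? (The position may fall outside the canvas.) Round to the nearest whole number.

(610, 1272)

After adding the added block, total weight = 5.9 + 6.0 + 6.5 + 1.7 + 2.8 + 6.9 + 26.5 = 56.3.
x: target moment 56.3×421 = 23702.3; current 5.9·192 + 6.0·453 + 6.5·280 + 1.7·365 + 2.8·310 + 6.9·53 = 7525.0; the added block supplies 16177.3, so x = 16177.3/26.5 ≈ 610.46.
y: target moment 56.3×826 = 46503.8; current 5.9·503 + 6.0·87 + 6.5·764 + 1.7·877 + 2.8·827 + 6.9·76 = 12786.6; the added block supplies 33717.2, so y = 33717.2/26.5 ≈ 1272.35.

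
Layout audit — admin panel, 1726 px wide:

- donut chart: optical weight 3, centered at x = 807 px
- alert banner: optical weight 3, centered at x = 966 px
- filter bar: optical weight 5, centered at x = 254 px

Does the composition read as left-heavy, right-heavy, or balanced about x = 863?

left-heavy

Total weight = 3 + 3 + 5 = 11.
x: (3·807 + 3·966 + 5·254) / 11 = 6589 / 11 ≈ 599.00
599.0 lies left of the midline 863, so the layout is left-heavy.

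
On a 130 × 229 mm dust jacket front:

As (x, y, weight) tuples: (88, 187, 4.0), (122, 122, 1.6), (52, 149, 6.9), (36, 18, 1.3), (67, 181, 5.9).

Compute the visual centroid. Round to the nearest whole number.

(68, 155)

Σw = 4.0 + 1.6 + 6.9 + 1.3 + 5.9 = 19.7.
Σw·x = 4.0·88 + 1.6·122 + 6.9·52 + 1.3·36 + 5.9·67 = 1348.1, so x̄ = 1348.1/19.7 ≈ 68.43.
Σw·y = 4.0·187 + 1.6·122 + 6.9·149 + 1.3·18 + 5.9·181 = 3062.6, so ȳ = 3062.6/19.7 ≈ 155.46.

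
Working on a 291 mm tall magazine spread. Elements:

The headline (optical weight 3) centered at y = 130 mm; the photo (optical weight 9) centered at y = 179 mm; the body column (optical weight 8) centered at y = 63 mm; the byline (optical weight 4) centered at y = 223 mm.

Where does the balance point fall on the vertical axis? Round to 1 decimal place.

Weights sum to 3 + 9 + 8 + 4 = 24.
Σw·y = 3·130 + 9·179 + 8·63 + 4·223 = 3397, so ȳ = 3397/24 ≈ 141.54.

y ≈ 141.5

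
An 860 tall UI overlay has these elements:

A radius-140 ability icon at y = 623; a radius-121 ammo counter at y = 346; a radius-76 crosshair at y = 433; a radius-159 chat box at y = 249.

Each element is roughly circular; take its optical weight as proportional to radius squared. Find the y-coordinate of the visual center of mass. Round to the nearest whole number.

y ≈ 399

Weights ∝ r²: ability icon 140² = 19600, ammo counter 121² = 14641, crosshair 76² = 5776, chat box 159² = 25281; Σw = 65298.
Σw·y = 19600·623 + 14641·346 + 5776·433 + 25281·249 = 26072563, so ȳ = 26072563/65298 ≈ 399.29.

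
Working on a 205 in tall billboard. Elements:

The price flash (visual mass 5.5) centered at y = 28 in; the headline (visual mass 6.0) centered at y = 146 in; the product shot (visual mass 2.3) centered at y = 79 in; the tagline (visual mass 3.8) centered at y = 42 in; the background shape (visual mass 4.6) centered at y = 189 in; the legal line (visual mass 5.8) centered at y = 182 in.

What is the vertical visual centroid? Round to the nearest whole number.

y ≈ 118

Σw = 5.5 + 6.0 + 2.3 + 3.8 + 4.6 + 5.8 = 28.0.
y: (5.5·28 + 6.0·146 + 2.3·79 + 3.8·42 + 4.6·189 + 5.8·182) / 28.0 = 3296.3 / 28.0 ≈ 117.72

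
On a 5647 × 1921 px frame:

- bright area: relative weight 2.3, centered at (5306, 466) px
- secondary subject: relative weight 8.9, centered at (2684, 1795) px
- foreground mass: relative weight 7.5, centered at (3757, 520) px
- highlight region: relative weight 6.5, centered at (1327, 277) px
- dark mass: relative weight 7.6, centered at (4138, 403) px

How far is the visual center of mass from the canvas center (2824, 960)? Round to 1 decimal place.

≈ 396.9 px

Σw = 2.3 + 8.9 + 7.5 + 6.5 + 7.6 = 32.8.
Σw·x = 2.3·5306 + 8.9·2684 + 7.5·3757 + 6.5·1327 + 7.6·4138 = 104343.2, so x̄ = 104343.2/32.8 ≈ 3181.20.
Σw·y = 2.3·466 + 8.9·1795 + 7.5·520 + 6.5·277 + 7.6·403 = 25810.6, so ȳ = 25810.6/32.8 ≈ 786.91.
From (2824, 960): dx = 357.20, dy = -173.09, so the distance is √(dx²+dy²) ≈ 396.92.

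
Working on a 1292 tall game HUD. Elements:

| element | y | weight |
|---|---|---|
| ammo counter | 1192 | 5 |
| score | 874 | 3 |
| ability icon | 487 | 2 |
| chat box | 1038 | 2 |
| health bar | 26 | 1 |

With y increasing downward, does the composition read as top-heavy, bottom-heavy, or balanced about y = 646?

Total weight = 5 + 3 + 2 + 2 + 1 = 13.
Σw·y = 5·1192 + 3·874 + 2·487 + 2·1038 + 1·26 = 11658, so ȳ = 11658/13 ≈ 896.77.
Since 896.8 is below (larger y than) 646, the composition reads bottom-heavy.

bottom-heavy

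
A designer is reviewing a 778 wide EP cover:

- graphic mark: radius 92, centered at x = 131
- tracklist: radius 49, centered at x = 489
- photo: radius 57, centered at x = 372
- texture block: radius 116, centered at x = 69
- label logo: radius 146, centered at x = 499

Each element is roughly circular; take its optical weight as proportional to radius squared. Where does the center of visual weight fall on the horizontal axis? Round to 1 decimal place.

x ≈ 308.0

r² weights: graphic mark 92² = 8464, tracklist 49² = 2401, photo 57² = 3249, texture block 116² = 13456, label logo 146² = 21316. Total = 48886.
Σw·x = 8464·131 + 2401·489 + 3249·372 + 13456·69 + 21316·499 = 15056649, so x̄ = 15056649/48886 ≈ 308.00.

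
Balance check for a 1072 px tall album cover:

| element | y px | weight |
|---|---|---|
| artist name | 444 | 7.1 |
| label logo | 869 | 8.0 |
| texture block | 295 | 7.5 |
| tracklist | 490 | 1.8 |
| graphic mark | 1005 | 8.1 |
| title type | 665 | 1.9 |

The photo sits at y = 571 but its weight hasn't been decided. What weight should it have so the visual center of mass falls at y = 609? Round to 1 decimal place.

w ≈ 43.5

Existing Σw = 34.4 (7.1 + 8.0 + 7.5 + 1.8 + 8.1 + 1.9); existing moment 7.1·444 + 8.0·869 + 7.5·295 + 1.8·490 + 8.1·1005 + 1.9·665 = 22602.9.
For the centroid to hit 609: (22602.9 + w·571) / (34.4 + w) = 609.
Rearranging, w·(571 − 609) = 609·34.4 − 22602.9 = -1653.3, so w ≈ -1653.3/-38 = 43.51.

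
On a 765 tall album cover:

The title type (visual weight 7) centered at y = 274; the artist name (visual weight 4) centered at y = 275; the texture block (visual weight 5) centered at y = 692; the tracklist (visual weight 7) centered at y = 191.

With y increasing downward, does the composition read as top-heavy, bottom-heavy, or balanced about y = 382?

top-heavy

Weights sum to 7 + 4 + 5 + 7 = 23.
y-moment: 7·274 + 4·275 + 5·692 + 7·191 = 7815; centroid 7815/23 ≈ 339.78.
339.8 vs midline 382 → top-heavy.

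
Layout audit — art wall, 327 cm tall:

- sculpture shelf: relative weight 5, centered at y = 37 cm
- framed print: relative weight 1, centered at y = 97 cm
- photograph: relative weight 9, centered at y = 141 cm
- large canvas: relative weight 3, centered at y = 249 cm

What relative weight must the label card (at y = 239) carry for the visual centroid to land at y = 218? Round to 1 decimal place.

Known weights sum to 5 + 1 + 9 + 3 = 18; their moment is 5·37 + 1·97 + 9·141 + 3·249 = 2298.
Balance at y = 218 requires (2298 + w·239) / (18 + w) = 218.
Solving: w = (218·18 − 2298) / (239 − 218) = 1626 / 21 ≈ 77.43.

w ≈ 77.4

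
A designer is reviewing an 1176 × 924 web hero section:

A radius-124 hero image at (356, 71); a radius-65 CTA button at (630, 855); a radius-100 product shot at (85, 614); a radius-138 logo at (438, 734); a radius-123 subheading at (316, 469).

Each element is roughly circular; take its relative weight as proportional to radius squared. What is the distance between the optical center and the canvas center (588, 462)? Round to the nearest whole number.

≈ 244

Weights ∝ r²: hero image 124² = 15376, CTA button 65² = 4225, product shot 100² = 10000, logo 138² = 19044, subheading 123² = 15129; Σw = 63774.
x: (15376·356 + 4225·630 + 10000·85 + 19044·438 + 15129·316) / 63774 = 22107642 / 63774 ≈ 346.66
y: (15376·71 + 4225·855 + 10000·614 + 19044·734 + 15129·469) / 63774 = 31917868 / 63774 ≈ 500.48
Relative to (588, 462): Δ = (-241.34, 38.48); |Δ| = √(-241.34² + 38.48²) ≈ 244.39.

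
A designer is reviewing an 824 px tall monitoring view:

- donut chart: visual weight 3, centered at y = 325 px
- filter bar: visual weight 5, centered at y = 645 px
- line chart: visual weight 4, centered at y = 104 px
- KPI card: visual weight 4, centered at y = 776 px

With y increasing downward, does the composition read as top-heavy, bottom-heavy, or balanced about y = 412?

Weights sum to 3 + 5 + 4 + 4 = 16.
y-moment: 3·325 + 5·645 + 4·104 + 4·776 = 7720; centroid 7720/16 ≈ 482.50.
482.5 vs midline 412 → bottom-heavy.

bottom-heavy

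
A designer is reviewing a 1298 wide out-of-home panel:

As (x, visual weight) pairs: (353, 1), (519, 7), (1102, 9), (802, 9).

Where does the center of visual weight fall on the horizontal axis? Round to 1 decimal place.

x ≈ 812.4

Weights sum to 1 + 7 + 9 + 9 = 26.
x: (1·353 + 7·519 + 9·1102 + 9·802) / 26 = 21122 / 26 ≈ 812.38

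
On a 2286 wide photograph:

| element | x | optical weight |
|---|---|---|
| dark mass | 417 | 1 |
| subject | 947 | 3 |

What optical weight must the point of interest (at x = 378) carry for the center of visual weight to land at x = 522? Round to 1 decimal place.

w ≈ 8.1

Known weights sum to 1 + 3 = 4; their moment is 1·417 + 3·947 = 3258.
For the centroid to hit 522: (3258 + w·378) / (4 + w) = 522.
Solving: w = (522·4 − 3258) / (378 − 522) = -1170 / -144 ≈ 8.12.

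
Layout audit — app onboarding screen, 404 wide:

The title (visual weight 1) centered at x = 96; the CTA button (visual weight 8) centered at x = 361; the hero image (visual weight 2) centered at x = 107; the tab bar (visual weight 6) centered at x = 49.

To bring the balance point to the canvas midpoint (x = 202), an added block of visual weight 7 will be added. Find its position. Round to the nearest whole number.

After adding the added block, total weight = 1 + 8 + 2 + 6 + 7 = 24.
x: target moment 24×202 = 4848; current 1·96 + 8·361 + 2·107 + 6·49 = 3492; the added block supplies 1356, so x = 1356/7 ≈ 193.71.

x ≈ 194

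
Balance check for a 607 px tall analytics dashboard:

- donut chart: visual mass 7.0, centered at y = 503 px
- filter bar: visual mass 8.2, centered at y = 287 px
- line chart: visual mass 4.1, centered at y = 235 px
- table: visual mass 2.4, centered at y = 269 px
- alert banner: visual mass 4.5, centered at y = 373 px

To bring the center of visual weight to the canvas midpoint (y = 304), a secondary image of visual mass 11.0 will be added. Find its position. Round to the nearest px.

y ≈ 195

New total weight: (7.0 + 8.2 + 4.1 + 2.4 + 4.5) + 11.0 = 37.2.
y: need Σw·y = 37.2·304 = 11308.8. Existing = 7.0·503 + 8.2·287 + 4.1·235 + 2.4·269 + 4.5·373 = 9162.0. Remainder 2146.8 / 11.0 ≈ 195.16.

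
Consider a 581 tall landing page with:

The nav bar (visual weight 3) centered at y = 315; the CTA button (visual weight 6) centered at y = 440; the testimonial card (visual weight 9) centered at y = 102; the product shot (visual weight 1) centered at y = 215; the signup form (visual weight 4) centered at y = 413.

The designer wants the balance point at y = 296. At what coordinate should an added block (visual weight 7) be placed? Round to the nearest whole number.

y ≈ 359

With the added block, Σw becomes 3 + 6 + 9 + 1 + 4 + 7 = 30.
y: need Σw·y = 30·296 = 8880. Existing = 3·315 + 6·440 + 9·102 + 1·215 + 4·413 = 6370. Remainder 2510 / 7 ≈ 358.57.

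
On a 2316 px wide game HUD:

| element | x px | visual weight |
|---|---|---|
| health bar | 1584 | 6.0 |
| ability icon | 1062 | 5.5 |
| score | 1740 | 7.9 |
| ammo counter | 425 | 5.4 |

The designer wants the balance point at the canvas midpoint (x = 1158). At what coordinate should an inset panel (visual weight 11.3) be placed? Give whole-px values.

With the inset panel, Σw becomes 6.0 + 5.5 + 7.9 + 5.4 + 11.3 = 36.1.
Along x: (31386.0 + 11.3·x) / 36.1 = 1158 (existing moment 6.0·1584 + 5.5·1062 + 7.9·1740 + 5.4·425 = 31386.0) ⇒ x = (41803.8 − 31386.0) / 11.3 ≈ 921.93.

x ≈ 922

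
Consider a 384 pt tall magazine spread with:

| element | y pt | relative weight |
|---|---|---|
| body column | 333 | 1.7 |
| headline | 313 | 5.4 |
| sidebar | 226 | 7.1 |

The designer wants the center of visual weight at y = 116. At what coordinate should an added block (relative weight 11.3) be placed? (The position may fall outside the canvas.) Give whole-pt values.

New total weight: (1.7 + 5.4 + 7.1) + 11.3 = 25.5.
Along y: (3860.9 + 11.3·y) / 25.5 = 116 (existing moment 1.7·333 + 5.4·313 + 7.1·226 = 3860.9) ⇒ y = (2958.0 − 3860.9) / 11.3 ≈ -79.90.

y ≈ -80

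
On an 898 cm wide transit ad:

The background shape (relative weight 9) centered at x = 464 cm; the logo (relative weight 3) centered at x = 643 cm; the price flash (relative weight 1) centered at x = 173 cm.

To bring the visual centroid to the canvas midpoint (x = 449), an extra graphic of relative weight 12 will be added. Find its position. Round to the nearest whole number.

x ≈ 412

New total weight: (9 + 3 + 1) + 12 = 25.
x: need Σw·x = 25·449 = 11225. Existing = 9·464 + 3·643 + 1·173 = 6278. Remainder 4947 / 12 ≈ 412.25.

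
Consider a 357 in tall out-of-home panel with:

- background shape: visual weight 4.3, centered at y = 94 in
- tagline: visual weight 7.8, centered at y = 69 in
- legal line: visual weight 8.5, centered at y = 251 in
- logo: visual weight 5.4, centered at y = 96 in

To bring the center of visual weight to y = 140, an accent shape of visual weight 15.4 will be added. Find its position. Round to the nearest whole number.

y ≈ 143

New total weight: (4.3 + 7.8 + 8.5 + 5.4) + 15.4 = 41.4.
Along y: (3594.3 + 15.4·y) / 41.4 = 140 (existing moment 4.3·94 + 7.8·69 + 8.5·251 + 5.4·96 = 3594.3) ⇒ y = (5796.0 − 3594.3) / 15.4 ≈ 142.97.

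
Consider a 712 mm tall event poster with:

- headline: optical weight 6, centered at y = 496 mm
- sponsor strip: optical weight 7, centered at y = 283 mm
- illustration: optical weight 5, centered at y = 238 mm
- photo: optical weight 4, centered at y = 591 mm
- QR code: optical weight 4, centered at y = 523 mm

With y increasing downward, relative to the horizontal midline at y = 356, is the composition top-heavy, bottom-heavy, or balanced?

Weights sum to 6 + 7 + 5 + 4 + 4 = 26.
y: (6·496 + 7·283 + 5·238 + 4·591 + 4·523) / 26 = 10603 / 26 ≈ 407.81
407.8 vs midline 356 → bottom-heavy.

bottom-heavy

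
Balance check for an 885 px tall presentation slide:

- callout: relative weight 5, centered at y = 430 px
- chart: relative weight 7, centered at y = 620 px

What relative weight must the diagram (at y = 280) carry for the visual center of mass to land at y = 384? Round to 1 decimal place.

Known weights sum to 5 + 7 = 12; their moment is 5·430 + 7·620 = 6490.
Balance at y = 384 requires (6490 + w·280) / (12 + w) = 384.
So w = (384·12 − 6490)/(280 − 384) = -1882/-104 ≈ 18.10.

w ≈ 18.1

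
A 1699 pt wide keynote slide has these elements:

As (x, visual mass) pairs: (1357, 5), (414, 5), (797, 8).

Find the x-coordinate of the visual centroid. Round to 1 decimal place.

Total weight = 5 + 5 + 8 = 18.
x-moment: 5·1357 + 5·414 + 8·797 = 15231; centroid 15231/18 ≈ 846.17.

x ≈ 846.2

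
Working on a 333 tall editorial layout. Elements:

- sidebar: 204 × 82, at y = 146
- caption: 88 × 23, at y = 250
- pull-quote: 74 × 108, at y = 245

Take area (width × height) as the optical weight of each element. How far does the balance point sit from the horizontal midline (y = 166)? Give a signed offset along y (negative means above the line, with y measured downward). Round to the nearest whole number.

≈ 17

Areas: sidebar 204·82 = 16728, caption 88·23 = 2024, pull-quote 74·108 = 7992. Total weight = 26744.
y-moment: 16728·146 + 2024·250 + 7992·245 = 4906328; centroid 4906328/26744 ≈ 183.46.
Against y = 166, that's 183.46 − 166 = 17.46.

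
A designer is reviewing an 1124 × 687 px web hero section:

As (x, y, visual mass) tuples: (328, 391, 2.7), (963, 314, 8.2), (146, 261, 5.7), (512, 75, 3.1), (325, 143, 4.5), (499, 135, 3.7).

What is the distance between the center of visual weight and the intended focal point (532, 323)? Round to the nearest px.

≈ 91 px

Σw = 2.7 + 8.2 + 5.7 + 3.1 + 4.5 + 3.7 = 27.9.
x-moment: 2.7·328 + 8.2·963 + 5.7·146 + 3.1·512 + 4.5·325 + 3.7·499 = 14510.4; centroid 14510.4/27.9 ≈ 520.09.
y-moment: 2.7·391 + 8.2·314 + 5.7·261 + 3.1·75 + 4.5·143 + 3.7·135 = 6493.7; centroid 6493.7/27.9 ≈ 232.75.
From (532, 323): dx = -11.91, dy = -90.25, so the distance is √(dx²+dy²) ≈ 91.03.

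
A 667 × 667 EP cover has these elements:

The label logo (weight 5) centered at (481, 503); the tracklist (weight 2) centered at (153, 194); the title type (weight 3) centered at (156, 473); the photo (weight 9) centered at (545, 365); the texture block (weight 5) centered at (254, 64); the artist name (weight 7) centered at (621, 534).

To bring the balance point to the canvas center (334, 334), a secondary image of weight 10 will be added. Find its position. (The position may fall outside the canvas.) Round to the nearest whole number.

(-1, 203)

After adding the secondary image, total weight = 5 + 2 + 3 + 9 + 5 + 7 + 10 = 41.
x: need Σw·x = 41·334 = 13694. Existing = 5·481 + 2·153 + 3·156 + 9·545 + 5·254 + 7·621 = 13701. Remainder -7 / 10 ≈ -0.70.
y: need Σw·y = 41·334 = 13694. Existing = 5·503 + 2·194 + 3·473 + 9·365 + 5·64 + 7·534 = 11665. Remainder 2029 / 10 ≈ 202.90.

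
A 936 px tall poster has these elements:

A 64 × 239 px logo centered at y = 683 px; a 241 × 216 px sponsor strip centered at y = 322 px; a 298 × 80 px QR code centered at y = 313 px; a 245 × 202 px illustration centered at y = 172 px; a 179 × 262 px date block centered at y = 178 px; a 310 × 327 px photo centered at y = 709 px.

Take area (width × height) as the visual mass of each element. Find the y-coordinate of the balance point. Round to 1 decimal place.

y ≈ 427.1

Areas → weights: logo 64·239 = 15296, sponsor strip 241·216 = 52056, QR code 298·80 = 23840, illustration 245·202 = 49490, date block 179·262 = 46898, photo 310·327 = 101370; Σw = 288950.
Σw·y = 123402574; ȳ = 123402574/288950 ≈ 427.07.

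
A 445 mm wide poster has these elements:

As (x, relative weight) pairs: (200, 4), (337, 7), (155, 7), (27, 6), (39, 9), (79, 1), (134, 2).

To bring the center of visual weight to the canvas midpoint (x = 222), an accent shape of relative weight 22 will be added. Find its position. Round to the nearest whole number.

x ≈ 353

After adding the accent shape, total weight = 4 + 7 + 7 + 6 + 9 + 1 + 2 + 22 = 58.
x: target moment 58×222 = 12876; current 4·200 + 7·337 + 7·155 + 6·27 + 9·39 + 1·79 + 2·134 = 5104; the accent shape supplies 7772, so x = 7772/22 ≈ 353.27.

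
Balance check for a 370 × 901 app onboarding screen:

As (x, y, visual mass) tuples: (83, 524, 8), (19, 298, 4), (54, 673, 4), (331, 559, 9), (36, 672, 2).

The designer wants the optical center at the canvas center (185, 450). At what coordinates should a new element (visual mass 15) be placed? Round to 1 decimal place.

(250.9, 296.6)

With the new element, Σw becomes 8 + 4 + 4 + 9 + 2 + 15 = 42.
Along x: (4007 + 15·x) / 42 = 185 (existing moment 8·83 + 4·19 + 4·54 + 9·331 + 2·36 = 4007) ⇒ x = (7770 − 4007) / 15 ≈ 250.87.
Along y: (14451 + 15·y) / 42 = 450 (existing moment 8·524 + 4·298 + 4·673 + 9·559 + 2·672 = 14451) ⇒ y = (18900 − 14451) / 15 ≈ 296.60.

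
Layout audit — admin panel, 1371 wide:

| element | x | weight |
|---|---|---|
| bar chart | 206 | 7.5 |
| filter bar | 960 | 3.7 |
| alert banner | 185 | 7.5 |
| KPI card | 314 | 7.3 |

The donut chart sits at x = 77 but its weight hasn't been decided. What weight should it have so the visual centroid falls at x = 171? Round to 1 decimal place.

Fixed elements: Σw = 7.5 + 3.7 + 7.5 + 7.3 = 26.0, Σw·x = 7.5·206 + 3.7·960 + 7.5·185 + 7.3·314 = 8776.7.
For the centroid to hit 171: (8776.7 + w·77) / (26.0 + w) = 171.
Rearranging, w·(77 − 171) = 171·26.0 − 8776.7 = -4330.7, so w ≈ -4330.7/-94 = 46.07.

w ≈ 46.1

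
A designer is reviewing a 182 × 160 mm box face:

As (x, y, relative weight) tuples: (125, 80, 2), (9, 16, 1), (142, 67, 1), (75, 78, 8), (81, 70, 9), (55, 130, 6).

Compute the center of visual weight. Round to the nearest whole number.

Σw = 2 + 1 + 1 + 8 + 9 + 6 = 27.
x-moment: 2·125 + 1·9 + 1·142 + 8·75 + 9·81 + 6·55 = 2060; centroid 2060/27 ≈ 76.30.
y-moment: 2·80 + 1·16 + 1·67 + 8·78 + 9·70 + 6·130 = 2277; centroid 2277/27 ≈ 84.33.

(76, 84)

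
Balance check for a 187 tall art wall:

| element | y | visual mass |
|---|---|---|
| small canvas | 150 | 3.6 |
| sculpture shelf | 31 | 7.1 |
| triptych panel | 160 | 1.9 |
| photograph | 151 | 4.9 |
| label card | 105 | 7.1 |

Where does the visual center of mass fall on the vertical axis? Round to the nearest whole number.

y ≈ 104

Total weight = 3.6 + 7.1 + 1.9 + 4.9 + 7.1 = 24.6.
y: (3.6·150 + 7.1·31 + 1.9·160 + 4.9·151 + 7.1·105) / 24.6 = 2549.5 / 24.6 ≈ 103.64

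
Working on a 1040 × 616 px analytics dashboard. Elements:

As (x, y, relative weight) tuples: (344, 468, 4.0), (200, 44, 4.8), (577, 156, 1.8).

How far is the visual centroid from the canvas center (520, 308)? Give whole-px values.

≈ 219 px

Total weight = 4.0 + 4.8 + 1.8 = 10.6.
x-moment: 4.0·344 + 4.8·200 + 1.8·577 = 3374.6; centroid 3374.6/10.6 ≈ 318.36.
y-moment: 4.0·468 + 4.8·44 + 1.8·156 = 2364.0; centroid 2364.0/10.6 ≈ 223.02.
Relative to (520, 308): Δ = (-201.64, -84.98); |Δ| = √(-201.64² + -84.98²) ≈ 218.82.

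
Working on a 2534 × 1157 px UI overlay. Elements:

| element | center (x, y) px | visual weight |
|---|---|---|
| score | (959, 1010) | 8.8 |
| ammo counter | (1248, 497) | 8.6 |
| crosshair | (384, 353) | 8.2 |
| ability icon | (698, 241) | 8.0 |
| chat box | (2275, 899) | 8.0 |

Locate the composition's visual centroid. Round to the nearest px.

(1108, 605)

Σw = 8.8 + 8.6 + 8.2 + 8.0 + 8.0 = 41.6.
x: (8.8·959 + 8.6·1248 + 8.2·384 + 8.0·698 + 8.0·2275) / 41.6 = 46104.8 / 41.6 ≈ 1108.29
y: (8.8·1010 + 8.6·497 + 8.2·353 + 8.0·241 + 8.0·899) / 41.6 = 25176.8 / 41.6 ≈ 605.21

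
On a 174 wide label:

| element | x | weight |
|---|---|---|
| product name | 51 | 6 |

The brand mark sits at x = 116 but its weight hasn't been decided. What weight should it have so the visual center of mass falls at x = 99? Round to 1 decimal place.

w ≈ 16.9

Known: weight 6 with moment 6·51 = 306.
For the centroid to hit 99: (306 + w·116) / (6 + w) = 99.
So w = (99·6 − 306)/(116 − 99) = 288/17 ≈ 16.94.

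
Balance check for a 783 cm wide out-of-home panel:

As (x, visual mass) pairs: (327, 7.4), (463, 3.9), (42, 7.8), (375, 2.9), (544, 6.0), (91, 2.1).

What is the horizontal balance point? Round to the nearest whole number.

Total weight = 7.4 + 3.9 + 7.8 + 2.9 + 6.0 + 2.1 = 30.1.
Σw·x = 7.4·327 + 3.9·463 + 7.8·42 + 2.9·375 + 6.0·544 + 2.1·91 = 9095.7, so x̄ = 9095.7/30.1 ≈ 302.18.

x ≈ 302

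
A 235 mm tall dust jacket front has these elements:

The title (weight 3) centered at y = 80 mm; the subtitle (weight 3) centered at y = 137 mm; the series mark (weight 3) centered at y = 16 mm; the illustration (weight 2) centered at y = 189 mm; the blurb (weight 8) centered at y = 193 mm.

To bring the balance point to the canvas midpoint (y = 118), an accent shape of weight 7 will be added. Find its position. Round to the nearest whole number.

y ≈ 64

New total weight: (3 + 3 + 3 + 2 + 8) + 7 = 26.
y: target moment 26×118 = 3068; current 3·80 + 3·137 + 3·16 + 2·189 + 8·193 = 2621; the accent shape supplies 447, so y = 447/7 ≈ 63.86.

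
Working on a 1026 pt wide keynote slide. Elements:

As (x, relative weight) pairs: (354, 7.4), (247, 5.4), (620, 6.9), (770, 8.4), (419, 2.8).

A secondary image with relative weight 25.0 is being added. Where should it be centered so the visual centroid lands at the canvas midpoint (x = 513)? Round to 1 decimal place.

x ≈ 512.2

New total weight: (7.4 + 5.4 + 6.9 + 8.4 + 2.8) + 25.0 = 55.9.
Along x: (15872.6 + 25.0·x) / 55.9 = 513 (existing moment 7.4·354 + 5.4·247 + 6.9·620 + 8.4·770 + 2.8·419 = 15872.6) ⇒ x = (28676.7 − 15872.6) / 25.0 ≈ 512.16.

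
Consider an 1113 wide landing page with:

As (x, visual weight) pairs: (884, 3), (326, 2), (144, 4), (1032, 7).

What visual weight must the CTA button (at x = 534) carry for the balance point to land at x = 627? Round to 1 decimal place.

Known weights sum to 3 + 2 + 4 + 7 = 16; their moment is 3·884 + 2·326 + 4·144 + 7·1032 = 11104.
For the centroid to hit 627: (11104 + w·534) / (16 + w) = 627.
So w = (627·16 − 11104)/(534 − 627) = -1072/-93 ≈ 11.53.

w ≈ 11.5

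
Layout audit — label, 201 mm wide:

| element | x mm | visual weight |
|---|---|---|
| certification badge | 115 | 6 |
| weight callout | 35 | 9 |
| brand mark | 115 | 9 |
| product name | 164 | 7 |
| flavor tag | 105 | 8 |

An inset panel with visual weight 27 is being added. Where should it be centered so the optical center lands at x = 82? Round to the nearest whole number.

x ≈ 51

New total weight: (6 + 9 + 9 + 7 + 8) + 27 = 66.
x: target moment 66×82 = 5412; current 6·115 + 9·35 + 9·115 + 7·164 + 8·105 = 4028; the inset panel supplies 1384, so x = 1384/27 ≈ 51.26.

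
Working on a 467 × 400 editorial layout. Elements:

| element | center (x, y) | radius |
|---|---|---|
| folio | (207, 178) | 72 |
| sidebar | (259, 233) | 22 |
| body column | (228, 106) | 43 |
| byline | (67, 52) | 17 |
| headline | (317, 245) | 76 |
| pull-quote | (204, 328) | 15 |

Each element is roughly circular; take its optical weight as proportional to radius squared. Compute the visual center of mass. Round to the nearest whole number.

r² weights: folio 72² = 5184, sidebar 22² = 484, body column 43² = 1849, byline 17² = 289, headline 76² = 5776, pull-quote 15² = 225. Total = 13807.
x: moment 3516271 / weight 13807 ≈ 254.67
y: moment 2735466 / weight 13807 ≈ 198.12

(255, 198)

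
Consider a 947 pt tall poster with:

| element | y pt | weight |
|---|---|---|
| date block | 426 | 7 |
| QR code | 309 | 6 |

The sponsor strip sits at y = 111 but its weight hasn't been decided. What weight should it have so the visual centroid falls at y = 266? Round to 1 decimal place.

Existing Σw = 13 (7 + 6); existing moment 7·426 + 6·309 = 4836.
For the centroid to hit 266: (4836 + w·111) / (13 + w) = 266.
Solving: w = (266·13 − 4836) / (111 − 266) = -1378 / -155 ≈ 8.89.

w ≈ 8.9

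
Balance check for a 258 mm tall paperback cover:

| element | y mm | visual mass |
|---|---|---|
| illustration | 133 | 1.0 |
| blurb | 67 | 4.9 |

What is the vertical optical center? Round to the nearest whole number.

y ≈ 78

Σw = 1.0 + 4.9 = 5.9.
y-moment: 1.0·133 + 4.9·67 = 461.3; centroid 461.3/5.9 ≈ 78.19.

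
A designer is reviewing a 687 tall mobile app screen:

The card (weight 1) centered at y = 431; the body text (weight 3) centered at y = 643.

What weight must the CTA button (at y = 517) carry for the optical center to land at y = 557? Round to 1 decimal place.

w ≈ 3.3

Existing Σw = 4 (1 + 3); existing moment 1·431 + 3·643 = 2360.
Set Σw·y/Σw = 557: (2360 + 517w) = 557·(4 + w).
So w = (557·4 − 2360)/(517 − 557) = -132/-40 ≈ 3.30.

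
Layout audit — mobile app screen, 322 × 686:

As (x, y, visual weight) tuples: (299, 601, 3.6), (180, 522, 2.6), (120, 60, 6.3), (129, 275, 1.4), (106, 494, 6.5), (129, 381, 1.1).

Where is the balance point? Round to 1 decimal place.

Weights sum to 3.6 + 2.6 + 6.3 + 1.4 + 6.5 + 1.1 = 21.5.
x-moment: 3.6·299 + 2.6·180 + 6.3·120 + 1.4·129 + 6.5·106 + 1.1·129 = 3311.9; centroid 3311.9/21.5 ≈ 154.04.
y-moment: 3.6·601 + 2.6·522 + 6.3·60 + 1.4·275 + 6.5·494 + 1.1·381 = 7913.9; centroid 7913.9/21.5 ≈ 368.09.

(154.0, 368.1)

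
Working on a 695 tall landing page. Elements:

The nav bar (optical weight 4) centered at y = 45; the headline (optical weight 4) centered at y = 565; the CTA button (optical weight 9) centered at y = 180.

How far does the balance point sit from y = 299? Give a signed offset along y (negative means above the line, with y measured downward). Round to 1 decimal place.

Weights sum to 4 + 4 + 9 = 17.
y-moment: 4·45 + 4·565 + 9·180 = 4060; centroid 4060/17 ≈ 238.82.
Difference: 238.82 − 299 ≈ -60.18.

≈ -60.2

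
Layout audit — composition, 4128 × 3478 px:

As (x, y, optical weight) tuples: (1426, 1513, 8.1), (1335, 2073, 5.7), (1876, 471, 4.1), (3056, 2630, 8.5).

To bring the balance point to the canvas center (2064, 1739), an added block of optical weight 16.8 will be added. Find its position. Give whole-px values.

(2163, 1593)

New total weight: (8.1 + 5.7 + 4.1 + 8.5) + 16.8 = 43.2.
x: target moment 43.2×2064 = 89164.8; current 8.1·1426 + 5.7·1335 + 4.1·1876 + 8.5·3056 = 52827.7; the added block supplies 36337.1, so x = 36337.1/16.8 ≈ 2162.92.
y: target moment 43.2×1739 = 75124.8; current 8.1·1513 + 5.7·2073 + 4.1·471 + 8.5·2630 = 48357.5; the added block supplies 26767.3, so y = 26767.3/16.8 ≈ 1593.29.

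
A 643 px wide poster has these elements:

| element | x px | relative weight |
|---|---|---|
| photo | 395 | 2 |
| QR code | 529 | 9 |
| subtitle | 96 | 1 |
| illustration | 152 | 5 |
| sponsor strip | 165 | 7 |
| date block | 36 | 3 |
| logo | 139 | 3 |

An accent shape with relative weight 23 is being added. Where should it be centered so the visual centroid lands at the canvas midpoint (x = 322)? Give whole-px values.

With the accent shape, Σw becomes 2 + 9 + 1 + 5 + 7 + 3 + 3 + 23 = 53.
x: target moment 53×322 = 17066; current 2·395 + 9·529 + 1·96 + 5·152 + 7·165 + 3·36 + 3·139 = 8087; the accent shape supplies 8979, so x = 8979/23 ≈ 390.39.

x ≈ 390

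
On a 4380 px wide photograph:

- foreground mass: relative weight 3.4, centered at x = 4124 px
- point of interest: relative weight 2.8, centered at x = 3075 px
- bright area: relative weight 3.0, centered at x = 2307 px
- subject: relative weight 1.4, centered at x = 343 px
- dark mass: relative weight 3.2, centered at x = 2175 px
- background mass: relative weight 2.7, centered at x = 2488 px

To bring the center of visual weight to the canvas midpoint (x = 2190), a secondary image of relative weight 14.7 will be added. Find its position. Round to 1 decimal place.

With the secondary image, Σw becomes 3.4 + 2.8 + 3.0 + 1.4 + 3.2 + 2.7 + 14.7 = 31.2.
x: need Σw·x = 31.2·2190 = 68328.0. Existing = 3.4·4124 + 2.8·3075 + 3.0·2307 + 1.4·343 + 3.2·2175 + 2.7·2488 = 43710.4. Remainder 24617.6 / 14.7 ≈ 1674.67.

x ≈ 1674.7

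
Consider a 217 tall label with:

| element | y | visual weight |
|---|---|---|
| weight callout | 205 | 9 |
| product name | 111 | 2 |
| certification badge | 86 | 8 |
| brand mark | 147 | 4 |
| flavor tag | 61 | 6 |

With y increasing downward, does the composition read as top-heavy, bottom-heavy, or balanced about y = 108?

bottom-heavy

Total weight = 9 + 2 + 8 + 4 + 6 = 29.
y: (9·205 + 2·111 + 8·86 + 4·147 + 6·61) / 29 = 3709 / 29 ≈ 127.90
127.9 lies below (larger y than) the midline 108, so the layout is bottom-heavy.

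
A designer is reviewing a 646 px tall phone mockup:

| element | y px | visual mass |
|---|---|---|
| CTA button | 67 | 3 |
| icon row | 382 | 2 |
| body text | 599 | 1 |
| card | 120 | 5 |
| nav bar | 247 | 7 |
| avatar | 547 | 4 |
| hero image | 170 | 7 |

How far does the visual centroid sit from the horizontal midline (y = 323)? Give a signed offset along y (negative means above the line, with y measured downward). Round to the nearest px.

Σw = 3 + 2 + 1 + 5 + 7 + 4 + 7 = 29.
Σw·y = 3·67 + 2·382 + 1·599 + 5·120 + 7·247 + 4·547 + 7·170 = 7271, so ȳ = 7271/29 ≈ 250.72.
Against y = 323, that's 250.72 − 323 = -72.28.

≈ -72 px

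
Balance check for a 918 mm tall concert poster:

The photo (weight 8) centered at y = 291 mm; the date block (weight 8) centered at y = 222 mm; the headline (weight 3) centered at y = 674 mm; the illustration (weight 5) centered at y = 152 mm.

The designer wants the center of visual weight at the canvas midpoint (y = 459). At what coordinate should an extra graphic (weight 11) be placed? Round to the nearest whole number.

New total weight: (8 + 8 + 3 + 5) + 11 = 35.
Along y: (6886 + 11·y) / 35 = 459 (existing moment 8·291 + 8·222 + 3·674 + 5·152 = 6886) ⇒ y = (16065 − 6886) / 11 ≈ 834.45.

y ≈ 834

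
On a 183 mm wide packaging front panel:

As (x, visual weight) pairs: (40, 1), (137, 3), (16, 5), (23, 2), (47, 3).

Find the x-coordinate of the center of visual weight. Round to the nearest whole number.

x ≈ 51

Total weight = 1 + 3 + 5 + 2 + 3 = 14.
x-moment: 1·40 + 3·137 + 5·16 + 2·23 + 3·47 = 718; centroid 718/14 ≈ 51.29.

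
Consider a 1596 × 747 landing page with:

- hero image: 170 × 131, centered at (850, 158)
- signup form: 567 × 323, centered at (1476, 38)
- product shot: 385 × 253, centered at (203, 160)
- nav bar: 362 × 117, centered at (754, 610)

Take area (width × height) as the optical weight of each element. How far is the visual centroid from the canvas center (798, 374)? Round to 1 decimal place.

≈ 293.3

Areas: hero image 170·131 = 22270, signup form 567·323 = 183141, product shot 385·253 = 97405, nav bar 362·117 = 42354. Total weight = 345170.
x-moment: 22270·850 + 183141·1476 + 97405·203 + 42354·754 = 340953747; centroid 340953747/345170 ≈ 987.78.
y-moment: 22270·158 + 183141·38 + 97405·160 + 42354·610 = 51898758; centroid 51898758/345170 ≈ 150.36.
From (798, 374): dx = 189.78, dy = -223.64, so the distance is √(dx²+dy²) ≈ 293.32.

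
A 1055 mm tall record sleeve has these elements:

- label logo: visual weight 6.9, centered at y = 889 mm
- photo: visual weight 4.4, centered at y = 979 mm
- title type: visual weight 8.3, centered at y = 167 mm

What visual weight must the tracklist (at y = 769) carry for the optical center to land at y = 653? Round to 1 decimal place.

w ≈ 8.4

Existing Σw = 19.6 (6.9 + 4.4 + 8.3); existing moment 6.9·889 + 4.4·979 + 8.3·167 = 11827.8.
For the centroid to hit 653: (11827.8 + w·769) / (19.6 + w) = 653.
Rearranging, w·(769 − 653) = 653·19.6 − 11827.8 = 971.0, so w ≈ 971.0/116 = 8.37.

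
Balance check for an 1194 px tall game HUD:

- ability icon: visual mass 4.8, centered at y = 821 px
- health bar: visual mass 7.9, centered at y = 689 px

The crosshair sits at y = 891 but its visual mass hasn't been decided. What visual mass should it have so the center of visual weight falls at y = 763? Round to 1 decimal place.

w ≈ 2.4

Existing Σw = 12.7 (4.8 + 7.9); existing moment 4.8·821 + 7.9·689 = 9383.9.
Set Σw·y/Σw = 763: (9383.9 + 891w) = 763·(12.7 + w).
So w = (763·12.7 − 9383.9)/(891 − 763) = 306.2/128 ≈ 2.39.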